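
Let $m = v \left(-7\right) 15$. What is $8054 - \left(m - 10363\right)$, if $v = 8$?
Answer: $19257$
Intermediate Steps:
$m = -840$ ($m = 8 \left(-7\right) 15 = \left(-56\right) 15 = -840$)
$8054 - \left(m - 10363\right) = 8054 - \left(-840 - 10363\right) = 8054 - -11203 = 8054 + 11203 = 19257$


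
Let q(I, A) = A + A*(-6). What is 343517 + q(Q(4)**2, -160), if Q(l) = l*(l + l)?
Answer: 344317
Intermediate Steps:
Q(l) = 2*l**2 (Q(l) = l*(2*l) = 2*l**2)
q(I, A) = -5*A (q(I, A) = A - 6*A = -5*A)
343517 + q(Q(4)**2, -160) = 343517 - 5*(-160) = 343517 + 800 = 344317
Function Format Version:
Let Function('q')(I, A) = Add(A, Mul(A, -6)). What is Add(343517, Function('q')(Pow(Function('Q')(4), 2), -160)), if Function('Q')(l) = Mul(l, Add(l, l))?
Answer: 344317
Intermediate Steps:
Function('Q')(l) = Mul(2, Pow(l, 2)) (Function('Q')(l) = Mul(l, Mul(2, l)) = Mul(2, Pow(l, 2)))
Function('q')(I, A) = Mul(-5, A) (Function('q')(I, A) = Add(A, Mul(-6, A)) = Mul(-5, A))
Add(343517, Function('q')(Pow(Function('Q')(4), 2), -160)) = Add(343517, Mul(-5, -160)) = Add(343517, 800) = 344317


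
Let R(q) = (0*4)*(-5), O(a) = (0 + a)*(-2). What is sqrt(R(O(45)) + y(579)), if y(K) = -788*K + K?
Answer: I*sqrt(455673) ≈ 675.04*I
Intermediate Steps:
O(a) = -2*a (O(a) = a*(-2) = -2*a)
y(K) = -787*K
R(q) = 0 (R(q) = 0*(-5) = 0)
sqrt(R(O(45)) + y(579)) = sqrt(0 - 787*579) = sqrt(0 - 455673) = sqrt(-455673) = I*sqrt(455673)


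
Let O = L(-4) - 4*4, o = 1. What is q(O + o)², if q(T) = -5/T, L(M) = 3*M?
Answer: 25/729 ≈ 0.034294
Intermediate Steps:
O = -28 (O = 3*(-4) - 4*4 = -12 - 16 = -28)
q(O + o)² = (-5/(-28 + 1))² = (-5/(-27))² = (-5*(-1/27))² = (5/27)² = 25/729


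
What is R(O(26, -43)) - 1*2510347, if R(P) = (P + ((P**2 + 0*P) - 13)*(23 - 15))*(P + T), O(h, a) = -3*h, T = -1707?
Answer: -89064997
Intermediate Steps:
R(P) = (-1707 + P)*(-104 + P + 8*P**2) (R(P) = (P + ((P**2 + 0*P) - 13)*(23 - 15))*(P - 1707) = (P + ((P**2 + 0) - 13)*8)*(-1707 + P) = (P + (P**2 - 13)*8)*(-1707 + P) = (P + (-13 + P**2)*8)*(-1707 + P) = (P + (-104 + 8*P**2))*(-1707 + P) = (-104 + P + 8*P**2)*(-1707 + P) = (-1707 + P)*(-104 + P + 8*P**2))
R(O(26, -43)) - 1*2510347 = (177528 - 13655*(-3*26)**2 - (-5433)*26 + 8*(-3*26)**3) - 1*2510347 = (177528 - 13655*(-78)**2 - 1811*(-78) + 8*(-78)**3) - 2510347 = (177528 - 13655*6084 + 141258 + 8*(-474552)) - 2510347 = (177528 - 83077020 + 141258 - 3796416) - 2510347 = -86554650 - 2510347 = -89064997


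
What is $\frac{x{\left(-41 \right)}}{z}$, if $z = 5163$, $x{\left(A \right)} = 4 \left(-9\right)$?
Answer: $- \frac{12}{1721} \approx -0.0069727$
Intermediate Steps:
$x{\left(A \right)} = -36$
$\frac{x{\left(-41 \right)}}{z} = - \frac{36}{5163} = \left(-36\right) \frac{1}{5163} = - \frac{12}{1721}$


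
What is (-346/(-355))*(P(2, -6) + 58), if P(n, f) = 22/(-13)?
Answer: 253272/4615 ≈ 54.880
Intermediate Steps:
P(n, f) = -22/13 (P(n, f) = 22*(-1/13) = -22/13)
(-346/(-355))*(P(2, -6) + 58) = (-346/(-355))*(-22/13 + 58) = -346*(-1/355)*(732/13) = (346/355)*(732/13) = 253272/4615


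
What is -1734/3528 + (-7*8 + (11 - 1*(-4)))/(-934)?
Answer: -122909/274596 ≈ -0.44760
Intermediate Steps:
-1734/3528 + (-7*8 + (11 - 1*(-4)))/(-934) = -1734*1/3528 + (-56 + (11 + 4))*(-1/934) = -289/588 + (-56 + 15)*(-1/934) = -289/588 - 41*(-1/934) = -289/588 + 41/934 = -122909/274596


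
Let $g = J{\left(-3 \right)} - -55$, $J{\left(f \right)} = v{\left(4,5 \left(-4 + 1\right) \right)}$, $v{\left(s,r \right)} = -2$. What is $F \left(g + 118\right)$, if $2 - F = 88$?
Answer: $-14706$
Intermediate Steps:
$F = -86$ ($F = 2 - 88 = -86$)
$J{\left(f \right)} = -2$
$g = 53$ ($g = -2 - -55 = -2 + 55 = 53$)
$F \left(g + 118\right) = - 86 \left(53 + 118\right) = \left(-86\right) 171 = -14706$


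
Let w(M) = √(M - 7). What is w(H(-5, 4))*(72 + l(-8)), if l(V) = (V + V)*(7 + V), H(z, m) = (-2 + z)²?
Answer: 88*√42 ≈ 570.30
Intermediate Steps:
w(M) = √(-7 + M)
l(V) = 2*V*(7 + V) (l(V) = (2*V)*(7 + V) = 2*V*(7 + V))
w(H(-5, 4))*(72 + l(-8)) = √(-7 + (-2 - 5)²)*(72 + 2*(-8)*(7 - 8)) = √(-7 + (-7)²)*(72 + 2*(-8)*(-1)) = √(-7 + 49)*(72 + 16) = √42*88 = 88*√42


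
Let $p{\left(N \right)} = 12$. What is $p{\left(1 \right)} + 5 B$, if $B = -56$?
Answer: $-268$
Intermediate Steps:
$p{\left(1 \right)} + 5 B = 12 + 5 \left(-56\right) = 12 - 280 = -268$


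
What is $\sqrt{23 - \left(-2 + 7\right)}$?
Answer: $3 \sqrt{2} \approx 4.2426$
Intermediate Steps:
$\sqrt{23 - \left(-2 + 7\right)} = \sqrt{23 - 5} = \sqrt{18} = 3 \sqrt{2}$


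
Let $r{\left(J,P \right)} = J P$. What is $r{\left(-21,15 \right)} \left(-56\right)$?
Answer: $17640$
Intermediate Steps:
$r{\left(-21,15 \right)} \left(-56\right) = \left(-21\right) 15 \left(-56\right) = \left(-315\right) \left(-56\right) = 17640$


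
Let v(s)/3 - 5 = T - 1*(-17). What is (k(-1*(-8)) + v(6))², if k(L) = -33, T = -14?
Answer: 81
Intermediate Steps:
v(s) = 24 (v(s) = 15 + 3*(-14 - 1*(-17)) = 15 + 3*(-14 + 17) = 15 + 3*3 = 15 + 9 = 24)
(k(-1*(-8)) + v(6))² = (-33 + 24)² = (-9)² = 81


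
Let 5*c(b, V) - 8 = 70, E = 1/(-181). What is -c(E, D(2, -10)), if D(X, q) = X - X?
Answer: -78/5 ≈ -15.600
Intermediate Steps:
E = -1/181 ≈ -0.0055249
D(X, q) = 0
c(b, V) = 78/5 (c(b, V) = 8/5 + (1/5)*70 = 8/5 + 14 = 78/5)
-c(E, D(2, -10)) = -1*78/5 = -78/5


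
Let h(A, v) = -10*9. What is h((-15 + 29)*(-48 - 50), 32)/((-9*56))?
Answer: 5/28 ≈ 0.17857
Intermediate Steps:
h(A, v) = -90
h((-15 + 29)*(-48 - 50), 32)/((-9*56)) = -90/((-9*56)) = -90/(-504) = -90*(-1/504) = 5/28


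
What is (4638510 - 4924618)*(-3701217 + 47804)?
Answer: 1045270686604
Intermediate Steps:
(4638510 - 4924618)*(-3701217 + 47804) = -286108*(-3653413) = 1045270686604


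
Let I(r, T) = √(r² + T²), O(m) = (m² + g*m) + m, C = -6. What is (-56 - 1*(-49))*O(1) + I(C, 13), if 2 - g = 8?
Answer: 28 + √205 ≈ 42.318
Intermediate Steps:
g = -6 (g = 2 - 1*8 = 2 - 8 = -6)
O(m) = m² - 5*m (O(m) = (m² - 6*m) + m = m² - 5*m)
I(r, T) = √(T² + r²)
(-56 - 1*(-49))*O(1) + I(C, 13) = (-56 - 1*(-49))*(1*(-5 + 1)) + √(13² + (-6)²) = (-56 + 49)*(1*(-4)) + √(169 + 36) = -7*(-4) + √205 = 28 + √205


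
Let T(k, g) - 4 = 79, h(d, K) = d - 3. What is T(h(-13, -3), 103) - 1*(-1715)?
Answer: 1798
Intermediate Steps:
h(d, K) = -3 + d
T(k, g) = 83 (T(k, g) = 4 + 79 = 83)
T(h(-13, -3), 103) - 1*(-1715) = 83 - 1*(-1715) = 83 + 1715 = 1798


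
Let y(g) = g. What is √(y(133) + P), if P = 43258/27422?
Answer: 2*√6324856878/13711 ≈ 11.601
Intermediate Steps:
P = 21629/13711 (P = 43258*(1/27422) = 21629/13711 ≈ 1.5775)
√(y(133) + P) = √(133 + 21629/13711) = √(1845192/13711) = 2*√6324856878/13711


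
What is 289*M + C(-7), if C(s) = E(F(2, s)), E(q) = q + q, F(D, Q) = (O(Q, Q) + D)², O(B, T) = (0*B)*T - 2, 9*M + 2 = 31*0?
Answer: -578/9 ≈ -64.222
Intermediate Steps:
M = -2/9 (M = -2/9 + (31*0)/9 = -2/9 + (⅑)*0 = -2/9 + 0 = -2/9 ≈ -0.22222)
O(B, T) = -2 (O(B, T) = 0*T - 2 = 0 - 2 = -2)
F(D, Q) = (-2 + D)²
E(q) = 2*q
C(s) = 0 (C(s) = 2*(-2 + 2)² = 2*0² = 2*0 = 0)
289*M + C(-7) = 289*(-2/9) + 0 = -578/9 + 0 = -578/9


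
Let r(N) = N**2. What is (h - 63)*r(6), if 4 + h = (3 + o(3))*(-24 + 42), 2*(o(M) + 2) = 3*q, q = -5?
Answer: -6624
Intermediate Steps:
o(M) = -19/2 (o(M) = -2 + (3*(-5))/2 = -2 + (1/2)*(-15) = -2 - 15/2 = -19/2)
h = -121 (h = -4 + (3 - 19/2)*(-24 + 42) = -4 - 13/2*18 = -4 - 117 = -121)
(h - 63)*r(6) = (-121 - 63)*6**2 = -184*36 = -6624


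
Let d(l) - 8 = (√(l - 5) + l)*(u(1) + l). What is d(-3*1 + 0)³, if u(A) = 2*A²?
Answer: 1067 - 710*I*√2 ≈ 1067.0 - 1004.1*I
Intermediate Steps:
d(l) = 8 + (2 + l)*(l + √(-5 + l)) (d(l) = 8 + (√(l - 5) + l)*(2*1² + l) = 8 + (√(-5 + l) + l)*(2*1 + l) = 8 + (l + √(-5 + l))*(2 + l) = 8 + (2 + l)*(l + √(-5 + l)))
d(-3*1 + 0)³ = (8 + (-3*1 + 0)² + 2*(-3*1 + 0) + 2*√(-5 + (-3*1 + 0)) + (-3*1 + 0)*√(-5 + (-3*1 + 0)))³ = (8 + (-3 + 0)² + 2*(-3 + 0) + 2*√(-5 + (-3 + 0)) + (-3 + 0)*√(-5 + (-3 + 0)))³ = (8 + (-3)² + 2*(-3) + 2*√(-5 - 3) - 3*√(-5 - 3))³ = (8 + 9 - 6 + 2*√(-8) - 6*I*√2)³ = (8 + 9 - 6 + 2*(2*I*√2) - 6*I*√2)³ = (8 + 9 - 6 + 4*I*√2 - 6*I*√2)³ = (11 - 2*I*√2)³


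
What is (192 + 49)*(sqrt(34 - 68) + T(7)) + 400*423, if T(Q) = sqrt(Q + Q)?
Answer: 169200 + 241*sqrt(14) + 241*I*sqrt(34) ≈ 1.701e+5 + 1405.3*I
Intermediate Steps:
T(Q) = sqrt(2)*sqrt(Q) (T(Q) = sqrt(2*Q) = sqrt(2)*sqrt(Q))
(192 + 49)*(sqrt(34 - 68) + T(7)) + 400*423 = (192 + 49)*(sqrt(34 - 68) + sqrt(2)*sqrt(7)) + 400*423 = 241*(sqrt(-34) + sqrt(14)) + 169200 = 241*(I*sqrt(34) + sqrt(14)) + 169200 = 241*(sqrt(14) + I*sqrt(34)) + 169200 = (241*sqrt(14) + 241*I*sqrt(34)) + 169200 = 169200 + 241*sqrt(14) + 241*I*sqrt(34)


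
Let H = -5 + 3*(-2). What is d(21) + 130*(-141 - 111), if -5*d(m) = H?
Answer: -163789/5 ≈ -32758.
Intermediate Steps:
H = -11 (H = -5 - 6 = -11)
d(m) = 11/5 (d(m) = -⅕*(-11) = 11/5)
d(21) + 130*(-141 - 111) = 11/5 + 130*(-141 - 111) = 11/5 + 130*(-252) = 11/5 - 32760 = -163789/5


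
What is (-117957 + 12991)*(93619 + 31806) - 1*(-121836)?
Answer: -13165238714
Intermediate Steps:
(-117957 + 12991)*(93619 + 31806) - 1*(-121836) = -104966*125425 + 121836 = -13165360550 + 121836 = -13165238714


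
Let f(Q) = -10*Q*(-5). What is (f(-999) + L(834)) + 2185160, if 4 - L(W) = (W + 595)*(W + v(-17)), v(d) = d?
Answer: 967721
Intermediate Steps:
f(Q) = 50*Q
L(W) = 4 - (-17 + W)*(595 + W) (L(W) = 4 - (W + 595)*(W - 17) = 4 - (595 + W)*(-17 + W) = 4 - (-17 + W)*(595 + W))
(f(-999) + L(834)) + 2185160 = (50*(-999) + (10119 - 1*834**2 - 578*834)) + 2185160 = (-49950 + (10119 - 1*695556 - 482052)) + 2185160 = (-49950 + (10119 - 695556 - 482052)) + 2185160 = (-49950 - 1167489) + 2185160 = -1217439 + 2185160 = 967721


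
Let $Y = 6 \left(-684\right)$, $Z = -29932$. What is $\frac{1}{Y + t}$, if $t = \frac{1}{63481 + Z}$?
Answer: $- \frac{33549}{137685095} \approx -0.00024366$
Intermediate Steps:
$Y = -4104$
$t = \frac{1}{33549}$ ($t = \frac{1}{63481 - 29932} = \frac{1}{33549} \approx 2.9807 \cdot 10^{-5}$)
$\frac{1}{Y + t} = \frac{1}{-4104 + \frac{1}{33549}} = \frac{1}{- \frac{137685095}{33549}} = - \frac{33549}{137685095}$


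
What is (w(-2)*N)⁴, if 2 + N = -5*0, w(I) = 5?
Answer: 10000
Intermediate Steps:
N = -2 (N = -2 - 5*0 = -2 + 0 = -2)
(w(-2)*N)⁴ = (5*(-2))⁴ = (-10)⁴ = 10000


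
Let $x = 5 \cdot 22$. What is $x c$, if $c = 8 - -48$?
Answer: $6160$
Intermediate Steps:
$x = 110$
$c = 56$ ($c = 8 + 48 = 56$)
$x c = 110 \cdot 56 = 6160$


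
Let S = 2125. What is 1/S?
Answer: 1/2125 ≈ 0.00047059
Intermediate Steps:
1/S = 1/2125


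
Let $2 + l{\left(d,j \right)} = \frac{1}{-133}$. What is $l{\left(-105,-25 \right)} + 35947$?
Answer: $\frac{4780684}{133} \approx 35945.0$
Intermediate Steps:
$l{\left(d,j \right)} = - \frac{267}{133}$ ($l{\left(d,j \right)} = -2 + \frac{1}{-133} = -2 - \frac{1}{133} = - \frac{267}{133}$)
$l{\left(-105,-25 \right)} + 35947 = - \frac{267}{133} + 35947 = \frac{4780684}{133}$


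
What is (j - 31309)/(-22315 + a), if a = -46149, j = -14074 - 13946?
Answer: 59329/68464 ≈ 0.86657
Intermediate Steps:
j = -28020
(j - 31309)/(-22315 + a) = (-28020 - 31309)/(-22315 - 46149) = -59329/(-68464) = -59329*(-1/68464) = 59329/68464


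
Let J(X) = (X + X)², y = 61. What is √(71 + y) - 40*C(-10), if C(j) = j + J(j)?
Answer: -15600 + 2*√33 ≈ -15589.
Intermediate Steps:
J(X) = 4*X² (J(X) = (2*X)² = 4*X²)
C(j) = j + 4*j²
√(71 + y) - 40*C(-10) = √(71 + 61) - (-400)*(1 + 4*(-10)) = √132 - (-400)*(1 - 40) = 2*√33 - (-400)*(-39) = 2*√33 - 40*390 = 2*√33 - 15600 = -15600 + 2*√33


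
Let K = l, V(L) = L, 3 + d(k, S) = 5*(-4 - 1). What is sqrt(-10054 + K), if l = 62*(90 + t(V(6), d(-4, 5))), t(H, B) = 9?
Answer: 2*I*sqrt(979) ≈ 62.578*I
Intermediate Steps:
d(k, S) = -28 (d(k, S) = -3 + 5*(-4 - 1) = -3 + 5*(-5) = -3 - 25 = -28)
l = 6138 (l = 62*(90 + 9) = 62*99 = 6138)
K = 6138
sqrt(-10054 + K) = sqrt(-10054 + 6138) = sqrt(-3916) = 2*I*sqrt(979)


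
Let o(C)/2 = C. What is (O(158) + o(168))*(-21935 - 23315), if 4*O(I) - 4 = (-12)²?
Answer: -16878250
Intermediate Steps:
o(C) = 2*C
O(I) = 37 (O(I) = 1 + (¼)*(-12)² = 1 + (¼)*144 = 1 + 36 = 37)
(O(158) + o(168))*(-21935 - 23315) = (37 + 2*168)*(-21935 - 23315) = (37 + 336)*(-45250) = 373*(-45250) = -16878250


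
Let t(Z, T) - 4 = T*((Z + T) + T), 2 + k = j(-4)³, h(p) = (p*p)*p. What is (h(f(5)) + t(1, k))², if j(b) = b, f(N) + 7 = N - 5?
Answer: 69006249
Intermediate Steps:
f(N) = -12 + N (f(N) = -7 + (N - 5) = -7 + (-5 + N) = -12 + N)
h(p) = p³ (h(p) = p²*p = p³)
k = -66 (k = -2 + (-4)³ = -2 - 64 = -66)
t(Z, T) = 4 + T*(Z + 2*T) (t(Z, T) = 4 + T*((Z + T) + T) = 4 + T*((T + Z) + T) = 4 + T*(Z + 2*T))
(h(f(5)) + t(1, k))² = ((-12 + 5)³ + (4 + 2*(-66)² - 66*1))² = ((-7)³ + (4 + 2*4356 - 66))² = (-343 + (4 + 8712 - 66))² = (-343 + 8650)² = 8307² = 69006249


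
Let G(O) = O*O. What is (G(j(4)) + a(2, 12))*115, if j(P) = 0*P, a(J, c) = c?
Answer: 1380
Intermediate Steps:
j(P) = 0
G(O) = O²
(G(j(4)) + a(2, 12))*115 = (0² + 12)*115 = (0 + 12)*115 = 12*115 = 1380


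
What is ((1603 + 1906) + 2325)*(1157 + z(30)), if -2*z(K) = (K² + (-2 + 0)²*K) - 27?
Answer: 3853357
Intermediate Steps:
z(K) = 27/2 - 2*K - K²/2 (z(K) = -((K² + (-2 + 0)²*K) - 27)/2 = -((K² + (-2)²*K) - 27)/2 = -((K² + 4*K) - 27)/2 = -(-27 + K² + 4*K)/2 = 27/2 - 2*K - K²/2)
((1603 + 1906) + 2325)*(1157 + z(30)) = ((1603 + 1906) + 2325)*(1157 + (27/2 - 2*30 - ½*30²)) = (3509 + 2325)*(1157 + (27/2 - 60 - ½*900)) = 5834*(1157 + (27/2 - 60 - 450)) = 5834*(1157 - 993/2) = 5834*(1321/2) = 3853357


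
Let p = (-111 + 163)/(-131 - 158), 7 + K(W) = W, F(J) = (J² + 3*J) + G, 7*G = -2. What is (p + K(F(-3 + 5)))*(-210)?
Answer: -153810/289 ≈ -532.21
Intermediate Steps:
G = -2/7 (G = (⅐)*(-2) = -2/7 ≈ -0.28571)
F(J) = -2/7 + J² + 3*J (F(J) = (J² + 3*J) - 2/7 = -2/7 + J² + 3*J)
K(W) = -7 + W
p = -52/289 (p = 52/(-289) = 52*(-1/289) = -52/289 ≈ -0.17993)
(p + K(F(-3 + 5)))*(-210) = (-52/289 + (-7 + (-2/7 + (-3 + 5)² + 3*(-3 + 5))))*(-210) = (-52/289 + (-7 + (-2/7 + 2² + 3*2)))*(-210) = (-52/289 + (-7 + (-2/7 + 4 + 6)))*(-210) = (-52/289 + (-7 + 68/7))*(-210) = (-52/289 + 19/7)*(-210) = (5127/2023)*(-210) = -153810/289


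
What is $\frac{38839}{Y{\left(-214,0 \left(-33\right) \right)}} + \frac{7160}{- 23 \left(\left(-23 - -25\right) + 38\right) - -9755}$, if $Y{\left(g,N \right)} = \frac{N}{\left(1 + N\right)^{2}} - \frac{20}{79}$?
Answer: $- \frac{5421623887}{35340} \approx -1.5341 \cdot 10^{5}$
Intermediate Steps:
$Y{\left(g,N \right)} = - \frac{20}{79} + \frac{N}{\left(1 + N\right)^{2}}$ ($Y{\left(g,N \right)} = \frac{N}{\left(1 + N\right)^{2}} - \frac{20}{79} = - \frac{20}{79} + \frac{N}{\left(1 + N\right)^{2}}$)
$\frac{38839}{Y{\left(-214,0 \left(-33\right) \right)}} + \frac{7160}{- 23 \left(\left(-23 - -25\right) + 38\right) - -9755} = \frac{38839}{- \frac{20}{79} + \frac{0 \left(-33\right)}{\left(1 + 0 \left(-33\right)\right)^{2}}} + \frac{7160}{- 23 \left(\left(-23 - -25\right) + 38\right) - -9755} = \frac{38839}{- \frac{20}{79} + \frac{0}{\left(1 + 0\right)^{2}}} + \frac{7160}{- 23 \left(\left(-23 + 25\right) + 38\right) + 9755} = \frac{38839}{- \frac{20}{79} + 0 \cdot 1^{-2}} + \frac{7160}{- 23 \left(2 + 38\right) + 9755} = \frac{38839}{- \frac{20}{79} + 0 \cdot 1} + \frac{7160}{\left(-23\right) 40 + 9755} = \frac{38839}{- \frac{20}{79} + 0} + \frac{7160}{-920 + 9755} = \frac{38839}{- \frac{20}{79}} + \frac{7160}{8835} = 38839 \left(- \frac{79}{20}\right) + 7160 \cdot \frac{1}{8835} = - \frac{3068281}{20} + \frac{1432}{1767} = - \frac{5421623887}{35340}$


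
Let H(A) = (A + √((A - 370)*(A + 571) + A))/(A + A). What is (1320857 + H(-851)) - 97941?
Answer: 2445833/2 - √341029/1702 ≈ 1.2229e+6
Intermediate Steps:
H(A) = (A + √(A + (-370 + A)*(571 + A)))/(2*A) (H(A) = (A + √((-370 + A)*(571 + A) + A))/((2*A)) = (A + √(A + (-370 + A)*(571 + A)))*(1/(2*A)) = (A + √(A + (-370 + A)*(571 + A)))/(2*A))
(1320857 + H(-851)) - 97941 = (1320857 + (½)*(-851 + √(-211270 + (-851)² + 202*(-851)))/(-851)) - 97941 = (1320857 + (½)*(-1/851)*(-851 + √(-211270 + 724201 - 171902))) - 97941 = (1320857 + (½)*(-1/851)*(-851 + √341029)) - 97941 = (1320857 + (½ - √341029/1702)) - 97941 = (2641715/2 - √341029/1702) - 97941 = 2445833/2 - √341029/1702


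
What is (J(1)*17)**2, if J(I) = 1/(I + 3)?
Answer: 289/16 ≈ 18.063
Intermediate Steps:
J(I) = 1/(3 + I)
(J(1)*17)**2 = (17/(3 + 1))**2 = (17/4)**2 = 289/16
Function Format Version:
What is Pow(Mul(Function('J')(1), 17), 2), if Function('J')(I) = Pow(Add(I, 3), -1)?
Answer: Rational(289, 16) ≈ 18.063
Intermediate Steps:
Function('J')(I) = Pow(Add(3, I), -1)
Pow(Mul(Function('J')(1), 17), 2) = Pow(Mul(Pow(Add(3, 1), -1), 17), 2) = Pow(Mul(Pow(4, -1), 17), 2) = Pow(Mul(Rational(1, 4), 17), 2) = Pow(Rational(17, 4), 2) = Rational(289, 16)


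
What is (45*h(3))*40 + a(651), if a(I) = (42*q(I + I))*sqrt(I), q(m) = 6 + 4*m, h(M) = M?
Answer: 5400 + 218988*sqrt(651) ≈ 5.5928e+6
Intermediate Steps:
a(I) = sqrt(I)*(252 + 336*I) (a(I) = (42*(6 + 4*(I + I)))*sqrt(I) = (42*(6 + 4*(2*I)))*sqrt(I) = (42*(6 + 8*I))*sqrt(I) = (252 + 336*I)*sqrt(I) = sqrt(I)*(252 + 336*I))
(45*h(3))*40 + a(651) = (45*3)*40 + sqrt(651)*(252 + 336*651) = 135*40 + sqrt(651)*(252 + 218736) = 5400 + sqrt(651)*218988 = 5400 + 218988*sqrt(651)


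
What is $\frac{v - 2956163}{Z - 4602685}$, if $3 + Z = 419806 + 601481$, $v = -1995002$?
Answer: $\frac{4951165}{3581401} \approx 1.3825$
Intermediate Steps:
$Z = 1021284$ ($Z = -3 + \left(419806 + 601481\right) = -3 + 1021287 = 1021284$)
$\frac{v - 2956163}{Z - 4602685} = \frac{-1995002 - 2956163}{1021284 - 4602685} = - \frac{4951165}{-3581401} = \left(-4951165\right) \left(- \frac{1}{3581401}\right) = \frac{4951165}{3581401}$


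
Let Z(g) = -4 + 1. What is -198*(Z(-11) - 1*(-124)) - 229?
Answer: -24187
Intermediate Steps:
Z(g) = -3
-198*(Z(-11) - 1*(-124)) - 229 = -198*(-3 - 1*(-124)) - 229 = -198*(-3 + 124) - 229 = -198*121 - 229 = -23958 - 229 = -24187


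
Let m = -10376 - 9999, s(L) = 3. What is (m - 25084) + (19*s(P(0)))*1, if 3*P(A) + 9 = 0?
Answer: -45402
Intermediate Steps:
P(A) = -3 (P(A) = -3 + (1/3)*0 = -3 + 0 = -3)
m = -20375
(m - 25084) + (19*s(P(0)))*1 = (-20375 - 25084) + (19*3)*1 = -45459 + 57*1 = -45459 + 57 = -45402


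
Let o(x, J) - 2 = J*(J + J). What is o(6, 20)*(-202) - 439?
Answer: -162443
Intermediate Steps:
o(x, J) = 2 + 2*J**2 (o(x, J) = 2 + J*(J + J) = 2 + J*(2*J) = 2 + 2*J**2)
o(6, 20)*(-202) - 439 = (2 + 2*20**2)*(-202) - 439 = (2 + 2*400)*(-202) - 439 = (2 + 800)*(-202) - 439 = 802*(-202) - 439 = -162004 - 439 = -162443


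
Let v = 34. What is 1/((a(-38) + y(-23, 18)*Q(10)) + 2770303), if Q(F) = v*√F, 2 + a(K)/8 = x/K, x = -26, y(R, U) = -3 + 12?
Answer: 1000075583/2770501522674289 - 110466*√10/2770501522674289 ≈ 3.6085e-7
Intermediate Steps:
y(R, U) = 9
a(K) = -16 - 208/K (a(K) = -16 + 8*(-26/K) = -16 - 208/K)
Q(F) = 34*√F
1/((a(-38) + y(-23, 18)*Q(10)) + 2770303) = 1/(((-16 - 208/(-38)) + 9*(34*√10)) + 2770303) = 1/(((-16 - 208*(-1/38)) + 306*√10) + 2770303) = 1/(((-16 + 104/19) + 306*√10) + 2770303) = 1/((-200/19 + 306*√10) + 2770303) = 1/(52635557/19 + 306*√10)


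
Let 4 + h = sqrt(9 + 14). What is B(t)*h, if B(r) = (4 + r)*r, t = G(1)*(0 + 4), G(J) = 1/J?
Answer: -128 + 32*sqrt(23) ≈ 25.467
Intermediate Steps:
t = 4 (t = (0 + 4)/1 = 1*4 = 4)
h = -4 + sqrt(23) (h = -4 + sqrt(9 + 14) = -4 + sqrt(23) ≈ 0.79583)
B(r) = r*(4 + r)
B(t)*h = (4*(4 + 4))*(-4 + sqrt(23)) = (4*8)*(-4 + sqrt(23)) = 32*(-4 + sqrt(23)) = -128 + 32*sqrt(23)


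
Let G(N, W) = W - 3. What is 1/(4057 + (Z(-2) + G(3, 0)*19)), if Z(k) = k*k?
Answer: 1/4004 ≈ 0.00024975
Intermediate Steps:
Z(k) = k²
G(N, W) = -3 + W
1/(4057 + (Z(-2) + G(3, 0)*19)) = 1/(4057 + ((-2)² + (-3 + 0)*19)) = 1/(4057 + (4 - 3*19)) = 1/(4057 + (4 - 57)) = 1/(4057 - 53) = 1/4004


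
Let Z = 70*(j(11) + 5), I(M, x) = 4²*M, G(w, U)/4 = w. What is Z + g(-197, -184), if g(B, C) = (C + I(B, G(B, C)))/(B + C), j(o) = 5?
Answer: 90012/127 ≈ 708.76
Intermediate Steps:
G(w, U) = 4*w
I(M, x) = 16*M
g(B, C) = (C + 16*B)/(B + C)
Z = 700 (Z = 70*(5 + 5) = 70*10 = 700)
Z + g(-197, -184) = 700 + (-184 + 16*(-197))/(-197 - 184) = 700 + (-184 - 3152)/(-381) = 700 - 1/381*(-3336) = 700 + 1112/127 = 90012/127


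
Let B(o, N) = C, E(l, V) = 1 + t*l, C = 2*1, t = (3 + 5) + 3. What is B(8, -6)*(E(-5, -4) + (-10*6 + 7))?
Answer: -214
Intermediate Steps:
t = 11 (t = 8 + 3 = 11)
C = 2
E(l, V) = 1 + 11*l
B(o, N) = 2
B(8, -6)*(E(-5, -4) + (-10*6 + 7)) = 2*((1 + 11*(-5)) + (-10*6 + 7)) = 2*((1 - 55) + (-60 + 7)) = 2*(-54 - 53) = 2*(-107) = -214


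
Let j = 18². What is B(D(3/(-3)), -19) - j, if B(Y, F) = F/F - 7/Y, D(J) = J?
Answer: -316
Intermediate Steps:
B(Y, F) = 1 - 7/Y
j = 324
B(D(3/(-3)), -19) - j = (-7 + 3/(-3))/((3/(-3))) - 1*324 = (-7 + 3*(-⅓))/((3*(-⅓))) - 324 = (-7 - 1)/(-1) - 324 = -1*(-8) - 324 = 8 - 324 = -316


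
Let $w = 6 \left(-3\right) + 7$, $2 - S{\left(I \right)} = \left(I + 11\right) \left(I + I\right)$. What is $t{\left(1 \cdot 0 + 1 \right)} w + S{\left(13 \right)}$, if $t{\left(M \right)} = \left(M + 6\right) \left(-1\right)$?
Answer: $-545$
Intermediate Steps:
$S{\left(I \right)} = 2 - 2 I \left(11 + I\right)$ ($S{\left(I \right)} = 2 - \left(I + 11\right) \left(I + I\right) = 2 - \left(11 + I\right) 2 I = 2 - 2 I \left(11 + I\right)$)
$t{\left(M \right)} = -6 - M$ ($t{\left(M \right)} = \left(6 + M\right) \left(-1\right) = -6 - M$)
$w = -11$ ($w = -18 + 7 = -11$)
$t{\left(1 \cdot 0 + 1 \right)} w + S{\left(13 \right)} = \left(-6 - \left(1 \cdot 0 + 1\right)\right) \left(-11\right) - \left(284 + 338\right) = \left(-6 - \left(0 + 1\right)\right) \left(-11\right) - 622 = \left(-6 - 1\right) \left(-11\right) - 622 = \left(-7\right) \left(-11\right) - 622 = 77 - 622 = -545$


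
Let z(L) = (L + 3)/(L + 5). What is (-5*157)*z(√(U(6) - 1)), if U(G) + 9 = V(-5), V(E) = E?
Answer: 785*(-√15 + 3*I)/(√15 - 5*I) ≈ -588.75 - 152.01*I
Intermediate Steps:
U(G) = -14 (U(G) = -9 - 5 = -14)
z(L) = (3 + L)/(5 + L)
(-5*157)*z(√(U(6) - 1)) = (-5*157)*((3 + √(-14 - 1))/(5 + √(-14 - 1))) = -785*(3 + √(-15))/(5 + √(-15)) = -785*(3 + I*√15)/(5 + I*√15)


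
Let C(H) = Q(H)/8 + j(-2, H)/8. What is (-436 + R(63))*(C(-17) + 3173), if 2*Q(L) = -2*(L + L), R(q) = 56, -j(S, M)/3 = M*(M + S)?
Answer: -2322655/2 ≈ -1.1613e+6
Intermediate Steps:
j(S, M) = -3*M*(M + S)
Q(L) = -2*L (Q(L) = (-2*(L + L))/2 = (-4*L)/2 = -2*L)
C(H) = -H/4 - 3*H*(-2 + H)/8 (C(H) = -2*H/8 - 3*H*(H - 2)/8 = -2*H*(⅛) - 3*H*(-2 + H)*(⅛) = -H/4 - 3*H*(-2 + H)/8)
(-436 + R(63))*(C(-17) + 3173) = (-436 + 56)*((⅛)*(-17)*(4 - 3*(-17)) + 3173) = -380*((⅛)*(-17)*(4 + 51) + 3173) = -380*((⅛)*(-17)*55 + 3173) = -380*(-935/8 + 3173) = -380*24449/8 = -2322655/2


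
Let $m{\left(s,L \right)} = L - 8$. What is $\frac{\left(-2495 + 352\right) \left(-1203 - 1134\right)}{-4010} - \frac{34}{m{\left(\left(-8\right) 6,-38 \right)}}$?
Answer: $- \frac{115120223}{92230} \approx -1248.2$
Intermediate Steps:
$m{\left(s,L \right)} = -8 + L$ ($m{\left(s,L \right)} = L - 8 = -8 + L$)
$\frac{\left(-2495 + 352\right) \left(-1203 - 1134\right)}{-4010} - \frac{34}{m{\left(\left(-8\right) 6,-38 \right)}} = \frac{\left(-2495 + 352\right) \left(-1203 - 1134\right)}{-4010} - \frac{34}{-8 - 38} = \left(-2143\right) \left(-2337\right) \left(- \frac{1}{4010}\right) - \frac{34}{-46} = 5008191 \left(- \frac{1}{4010}\right) - - \frac{17}{23} = - \frac{5008191}{4010} + \frac{17}{23} = - \frac{115120223}{92230}$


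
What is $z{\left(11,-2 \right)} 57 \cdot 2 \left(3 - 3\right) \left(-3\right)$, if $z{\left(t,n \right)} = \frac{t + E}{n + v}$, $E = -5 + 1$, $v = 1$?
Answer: $0$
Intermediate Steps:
$E = -4$
$z{\left(t,n \right)} = \frac{-4 + t}{1 + n}$ ($z{\left(t,n \right)} = \frac{t - 4}{n + 1} = \frac{-4 + t}{1 + n}$)
$z{\left(11,-2 \right)} 57 \cdot 2 \left(3 - 3\right) \left(-3\right) = \frac{-4 + 11}{1 - 2} \cdot 57 \cdot 2 \left(3 - 3\right) \left(-3\right) = \frac{1}{-1} \cdot 7 \cdot 57 \cdot 2 \left(3 - 3\right) \left(-3\right) = \left(-1\right) 7 \cdot 57 \cdot 2 \cdot 0 \left(-3\right) = \left(-7\right) 57 \cdot 0 \left(-3\right) = \left(-399\right) 0 = 0$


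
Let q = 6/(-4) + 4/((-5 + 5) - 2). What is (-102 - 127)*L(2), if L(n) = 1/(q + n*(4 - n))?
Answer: -458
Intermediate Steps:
q = -7/2 (q = 6*(-¼) + 4/(0 - 2) = -3/2 + 4/(-2) = -3/2 + 4*(-½) = -3/2 - 2 = -7/2 ≈ -3.5000)
L(n) = 1/(-7/2 + n*(4 - n))
(-102 - 127)*L(2) = (-102 - 127)*(-2/(7 - 8*2 + 2*2²)) = -(-458)/(7 - 16 + 2*4) = -(-458)/(7 - 16 + 8) = -(-458)/(-1) = -(-458)*(-1) = -229*2 = -458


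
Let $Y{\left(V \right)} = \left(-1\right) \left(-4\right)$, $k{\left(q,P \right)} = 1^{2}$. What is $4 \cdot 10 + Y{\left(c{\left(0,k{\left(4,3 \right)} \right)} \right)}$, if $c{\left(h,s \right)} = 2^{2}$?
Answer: $44$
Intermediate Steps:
$k{\left(q,P \right)} = 1$
$c{\left(h,s \right)} = 4$
$Y{\left(V \right)} = 4$
$4 \cdot 10 + Y{\left(c{\left(0,k{\left(4,3 \right)} \right)} \right)} = 4 \cdot 10 + 4 = 40 + 4 = 44$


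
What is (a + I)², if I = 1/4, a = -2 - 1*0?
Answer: 49/16 ≈ 3.0625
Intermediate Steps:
a = -2 (a = -2 + 0 = -2)
I = ¼ ≈ 0.25000
(a + I)² = (-2 + ¼)² = (-7/4)² = 49/16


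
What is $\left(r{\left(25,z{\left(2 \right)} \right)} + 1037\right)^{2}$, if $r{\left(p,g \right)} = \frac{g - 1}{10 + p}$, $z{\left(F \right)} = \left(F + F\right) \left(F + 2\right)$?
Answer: $\frac{52736644}{49} \approx 1.0763 \cdot 10^{6}$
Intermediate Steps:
$z{\left(F \right)} = 2 F \left(2 + F\right)$
$r{\left(p,g \right)} = \frac{-1 + g}{10 + p}$
$\left(r{\left(25,z{\left(2 \right)} \right)} + 1037\right)^{2} = \left(\frac{-1 + 2 \cdot 2 \left(2 + 2\right)}{10 + 25} + 1037\right)^{2} = \left(\frac{-1 + 2 \cdot 2 \cdot 4}{35} + 1037\right)^{2} = \left(\frac{-1 + 16}{35} + 1037\right)^{2} = \left(\frac{1}{35} \cdot 15 + 1037\right)^{2} = \left(\frac{3}{7} + 1037\right)^{2} = \left(\frac{7262}{7}\right)^{2} = \frac{52736644}{49}$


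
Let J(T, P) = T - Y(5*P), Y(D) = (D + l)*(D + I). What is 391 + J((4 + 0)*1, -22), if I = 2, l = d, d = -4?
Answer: -11917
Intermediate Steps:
l = -4
Y(D) = (-4 + D)*(2 + D) (Y(D) = (D - 4)*(D + 2) = (-4 + D)*(2 + D))
J(T, P) = 8 + T - 25*P² + 10*P (J(T, P) = T - (-8 + (5*P)² - 10*P) = T - (-8 + 25*P² - 10*P) = T - (-8 - 10*P + 25*P²) = T + (8 - 25*P² + 10*P) = 8 + T - 25*P² + 10*P)
391 + J((4 + 0)*1, -22) = 391 + (8 + (4 + 0)*1 - 25*(-22)² + 10*(-22)) = 391 + (8 + 4*1 - 25*484 - 220) = 391 + (8 + 4 - 12100 - 220) = 391 - 12308 = -11917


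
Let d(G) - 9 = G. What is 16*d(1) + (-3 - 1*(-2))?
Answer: 159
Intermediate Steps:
d(G) = 9 + G
16*d(1) + (-3 - 1*(-2)) = 16*(9 + 1) + (-3 - 1*(-2)) = 16*10 + (-3 + 2) = 160 - 1 = 159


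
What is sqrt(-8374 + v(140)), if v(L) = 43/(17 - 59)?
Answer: I*sqrt(14773542)/42 ≈ 91.515*I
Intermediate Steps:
v(L) = -43/42 (v(L) = 43/(-42) = 43*(-1/42) = -43/42)
sqrt(-8374 + v(140)) = sqrt(-8374 - 43/42) = sqrt(-351751/42) = I*sqrt(14773542)/42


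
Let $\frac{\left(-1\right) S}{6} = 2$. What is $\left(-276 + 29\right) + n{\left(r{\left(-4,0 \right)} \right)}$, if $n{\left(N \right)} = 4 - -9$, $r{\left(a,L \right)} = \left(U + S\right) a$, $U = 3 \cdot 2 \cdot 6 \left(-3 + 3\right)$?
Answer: $-234$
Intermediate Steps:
$S = -12$ ($S = \left(-6\right) 2 = -12$)
$U = 0$ ($U = 6 \cdot 6 \cdot 0 = 36 \cdot 0 = 0$)
$r{\left(a,L \right)} = - 12 a$ ($r{\left(a,L \right)} = \left(0 - 12\right) a = - 12 a$)
$n{\left(N \right)} = 13$ ($n{\left(N \right)} = 4 + 9 = 13$)
$\left(-276 + 29\right) + n{\left(r{\left(-4,0 \right)} \right)} = \left(-276 + 29\right) + 13 = -247 + 13 = -234$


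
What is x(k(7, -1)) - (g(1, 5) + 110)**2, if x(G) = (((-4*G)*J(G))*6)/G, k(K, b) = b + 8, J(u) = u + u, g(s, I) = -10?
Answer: -10336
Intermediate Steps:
J(u) = 2*u
k(K, b) = 8 + b
x(G) = -48*G (x(G) = (((-4*G)*(2*G))*6)/G = (-8*G**2*6)/G = (-48*G**2)/G = -48*G)
x(k(7, -1)) - (g(1, 5) + 110)**2 = -48*(8 - 1) - (-10 + 110)**2 = -48*7 - 1*100**2 = -336 - 1*10000 = -336 - 10000 = -10336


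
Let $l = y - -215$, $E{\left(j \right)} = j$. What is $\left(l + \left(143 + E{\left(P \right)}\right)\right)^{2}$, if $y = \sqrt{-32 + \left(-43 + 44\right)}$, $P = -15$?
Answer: $\left(343 + i \sqrt{31}\right)^{2} \approx 1.1762 \cdot 10^{5} + 3819.5 i$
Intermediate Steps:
$y = i \sqrt{31}$ ($y = \sqrt{-32 + 1} = \sqrt{-31} = i \sqrt{31} \approx 5.5678 i$)
$l = 215 + i \sqrt{31}$ ($l = i \sqrt{31} - -215 = i \sqrt{31} + 215 = 215 + i \sqrt{31} \approx 215.0 + 5.5678 i$)
$\left(l + \left(143 + E{\left(P \right)}\right)\right)^{2} = \left(\left(215 + i \sqrt{31}\right) + \left(143 - 15\right)\right)^{2} = \left(\left(215 + i \sqrt{31}\right) + 128\right)^{2} = \left(343 + i \sqrt{31}\right)^{2}$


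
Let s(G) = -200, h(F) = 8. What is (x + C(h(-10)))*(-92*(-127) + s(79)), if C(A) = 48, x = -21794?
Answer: -249731064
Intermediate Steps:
(x + C(h(-10)))*(-92*(-127) + s(79)) = (-21794 + 48)*(-92*(-127) - 200) = -21746*(11684 - 200) = -21746*11484 = -249731064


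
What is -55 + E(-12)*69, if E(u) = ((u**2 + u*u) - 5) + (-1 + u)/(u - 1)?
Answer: 19541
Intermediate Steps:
E(u) = -4 + 2*u**2 (E(u) = ((u**2 + u**2) - 5) + (-1 + u)/(-1 + u) = (2*u**2 - 5) + 1 = (-5 + 2*u**2) + 1 = -4 + 2*u**2)
-55 + E(-12)*69 = -55 + (-4 + 2*(-12)**2)*69 = -55 + (-4 + 2*144)*69 = -55 + (-4 + 288)*69 = -55 + 284*69 = -55 + 19596 = 19541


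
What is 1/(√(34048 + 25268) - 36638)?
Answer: -18319/671141864 - √14829/671141864 ≈ -2.7477e-5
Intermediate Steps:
1/(√(34048 + 25268) - 36638) = 1/(√59316 - 36638) = 1/(2*√14829 - 36638) = 1/(-36638 + 2*√14829)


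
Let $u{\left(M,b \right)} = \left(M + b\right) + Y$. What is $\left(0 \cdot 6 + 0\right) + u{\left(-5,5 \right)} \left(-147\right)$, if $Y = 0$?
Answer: $0$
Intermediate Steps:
$u{\left(M,b \right)} = M + b$ ($u{\left(M,b \right)} = \left(M + b\right) + 0 = M + b$)
$\left(0 \cdot 6 + 0\right) + u{\left(-5,5 \right)} \left(-147\right) = \left(0 \cdot 6 + 0\right) + \left(-5 + 5\right) \left(-147\right) = \left(0 + 0\right) + 0 \left(-147\right) = 0 + 0 = 0$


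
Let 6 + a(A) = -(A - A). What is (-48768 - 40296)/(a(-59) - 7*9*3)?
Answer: 29688/65 ≈ 456.74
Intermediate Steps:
a(A) = -6 (a(A) = -6 - (A - A) = -6 - 1*0 = -6 + 0 = -6)
(-48768 - 40296)/(a(-59) - 7*9*3) = (-48768 - 40296)/(-6 - 7*9*3) = -89064/(-6 - 63*3) = -89064/(-6 - 189) = -89064/(-195) = -89064*(-1/195) = 29688/65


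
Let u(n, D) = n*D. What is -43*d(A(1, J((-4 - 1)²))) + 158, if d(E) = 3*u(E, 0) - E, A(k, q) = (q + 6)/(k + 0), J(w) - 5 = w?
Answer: 1706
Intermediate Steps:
J(w) = 5 + w
A(k, q) = (6 + q)/k
u(n, D) = D*n
d(E) = -E (d(E) = 3*(0*E) - E = 3*0 - E = 0 - E = -E)
-43*d(A(1, J((-4 - 1)²))) + 158 = -(-43)*(6 + (5 + (-4 - 1)²))/1 + 158 = -(-43)*1*(6 + (5 + (-5)²)) + 158 = -(-43)*1*(6 + (5 + 25)) + 158 = -(-43)*1*(6 + 30) + 158 = -(-43)*1*36 + 158 = -(-43)*36 + 158 = -43*(-36) + 158 = 1548 + 158 = 1706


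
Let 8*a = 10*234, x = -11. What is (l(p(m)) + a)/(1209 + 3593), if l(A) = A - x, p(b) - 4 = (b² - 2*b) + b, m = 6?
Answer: 675/9604 ≈ 0.070283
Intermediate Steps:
p(b) = 4 + b² - b (p(b) = 4 + ((b² - 2*b) + b) = 4 + (b² - b) = 4 + b² - b)
l(A) = 11 + A (l(A) = A - 1*(-11) = A + 11 = 11 + A)
a = 585/2 (a = (10*234)/8 = (⅛)*2340 = 585/2 ≈ 292.50)
(l(p(m)) + a)/(1209 + 3593) = ((11 + (4 + 6² - 1*6)) + 585/2)/(1209 + 3593) = ((11 + (4 + 36 - 6)) + 585/2)/4802 = ((11 + 34) + 585/2)*(1/4802) = (45 + 585/2)*(1/4802) = (675/2)*(1/4802) = 675/9604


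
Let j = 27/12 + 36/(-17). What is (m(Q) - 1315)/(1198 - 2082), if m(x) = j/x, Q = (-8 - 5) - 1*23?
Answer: 357681/240448 ≈ 1.4876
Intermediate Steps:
j = 9/68 (j = 27*(1/12) + 36*(-1/17) = 9/4 - 36/17 = 9/68 ≈ 0.13235)
Q = -36 (Q = -13 - 23 = -36)
m(x) = 9/(68*x)
(m(Q) - 1315)/(1198 - 2082) = ((9/68)/(-36) - 1315)/(1198 - 2082) = ((9/68)*(-1/36) - 1315)/(-884) = (-1/272 - 1315)*(-1/884) = -357681/272*(-1/884) = 357681/240448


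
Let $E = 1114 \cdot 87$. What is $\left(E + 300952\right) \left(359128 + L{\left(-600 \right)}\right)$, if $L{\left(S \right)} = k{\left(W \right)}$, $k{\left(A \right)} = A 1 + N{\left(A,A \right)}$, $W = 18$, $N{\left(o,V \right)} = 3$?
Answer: $142894612630$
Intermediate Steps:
$E = 96918$
$k{\left(A \right)} = 3 + A$ ($k{\left(A \right)} = A 1 + 3 = A + 3 = 3 + A$)
$L{\left(S \right)} = 21$ ($L{\left(S \right)} = 3 + 18 = 21$)
$\left(E + 300952\right) \left(359128 + L{\left(-600 \right)}\right) = \left(96918 + 300952\right) \left(359128 + 21\right) = 397870 \cdot 359149 = 142894612630$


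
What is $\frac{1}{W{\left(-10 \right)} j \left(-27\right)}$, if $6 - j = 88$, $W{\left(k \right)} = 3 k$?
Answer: $- \frac{1}{66420} \approx -1.5056 \cdot 10^{-5}$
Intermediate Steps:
$j = -82$ ($j = 6 - 88 = -82$)
$\frac{1}{W{\left(-10 \right)} j \left(-27\right)} = \frac{1}{3 \left(-10\right) \left(-82\right) \left(-27\right)} = \frac{1}{\left(-30\right) \left(-82\right) \left(-27\right)} = \frac{1}{2460 \left(-27\right)} = \frac{1}{-66420} = - \frac{1}{66420}$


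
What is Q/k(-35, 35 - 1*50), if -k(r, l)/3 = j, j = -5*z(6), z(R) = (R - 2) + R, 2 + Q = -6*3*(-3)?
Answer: 26/75 ≈ 0.34667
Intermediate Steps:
Q = 52 (Q = -2 - 6*3*(-3) = -2 - 18*(-3) = -2 + 54 = 52)
z(R) = -2 + 2*R (z(R) = (-2 + R) + R = -2 + 2*R)
j = -50 (j = -5*(-2 + 2*6) = -5*(-2 + 12) = -5*10 = -50)
k(r, l) = 150 (k(r, l) = -3*(-50) = 150)
Q/k(-35, 35 - 1*50) = 52/150 = 52*(1/150) = 26/75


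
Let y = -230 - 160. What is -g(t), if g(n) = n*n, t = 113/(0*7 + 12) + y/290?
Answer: -7890481/121104 ≈ -65.155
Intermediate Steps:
y = -390
t = 2809/348 (t = 113/(0*7 + 12) - 390/290 = 113/(0 + 12) - 390*1/290 = 113/12 - 39/29 = 2809/348 ≈ 8.0718)
g(n) = n**2
-g(t) = -(2809/348)**2 = -1*7890481/121104 = -7890481/121104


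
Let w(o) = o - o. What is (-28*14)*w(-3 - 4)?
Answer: 0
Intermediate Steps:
w(o) = 0
(-28*14)*w(-3 - 4) = -28*14*0 = -392*0 = 0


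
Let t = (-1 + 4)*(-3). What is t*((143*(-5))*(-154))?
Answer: -990990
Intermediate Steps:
t = -9 (t = 3*(-3) = -9)
t*((143*(-5))*(-154)) = -9*143*(-5)*(-154) = -(-6435)*(-154) = -9*110110 = -990990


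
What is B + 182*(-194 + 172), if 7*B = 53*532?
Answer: 24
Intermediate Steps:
B = 4028 (B = (53*532)/7 = (1/7)*28196 = 4028)
B + 182*(-194 + 172) = 4028 + 182*(-194 + 172) = 4028 + 182*(-22) = 4028 - 4004 = 24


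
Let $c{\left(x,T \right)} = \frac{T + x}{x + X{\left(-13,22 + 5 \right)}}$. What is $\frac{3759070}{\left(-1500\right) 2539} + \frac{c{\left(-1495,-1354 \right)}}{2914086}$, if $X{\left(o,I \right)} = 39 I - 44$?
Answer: $- \frac{12675610080841}{12842314557300} \approx -0.98702$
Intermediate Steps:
$X{\left(o,I \right)} = -44 + 39 I$
$c{\left(x,T \right)} = \frac{T + x}{1009 + x}$ ($c{\left(x,T \right)} = \frac{T + x}{x - \left(44 - 39 \left(22 + 5\right)\right)} = \frac{T + x}{x + \left(-44 + 39 \cdot 27\right)} = \frac{T + x}{x + \left(-44 + 1053\right)} = \frac{T + x}{x + 1009} = \frac{T + x}{1009 + x}$)
$\frac{3759070}{\left(-1500\right) 2539} + \frac{c{\left(-1495,-1354 \right)}}{2914086} = \frac{3759070}{\left(-1500\right) 2539} + \frac{\frac{1}{1009 - 1495} \left(-1354 - 1495\right)}{2914086} = \frac{3759070}{-3808500} + \frac{1}{-486} \left(-2849\right) \frac{1}{2914086} = 3759070 \left(- \frac{1}{3808500}\right) + \left(- \frac{1}{486}\right) \left(-2849\right) \frac{1}{2914086} = - \frac{375907}{380850} + \frac{2849}{486} \cdot \frac{1}{2914086} = - \frac{375907}{380850} + \frac{407}{202320828} = - \frac{12675610080841}{12842314557300}$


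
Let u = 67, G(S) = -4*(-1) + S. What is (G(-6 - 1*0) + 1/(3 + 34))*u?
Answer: -4891/37 ≈ -132.19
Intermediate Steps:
G(S) = 4 + S
(G(-6 - 1*0) + 1/(3 + 34))*u = ((4 + (-6 - 1*0)) + 1/(3 + 34))*67 = ((4 + (-6 + 0)) + 1/37)*67 = ((4 - 6) + 1/37)*67 = (-2 + 1/37)*67 = -73/37*67 = -4891/37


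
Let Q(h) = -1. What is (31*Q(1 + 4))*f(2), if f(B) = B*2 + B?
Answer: -186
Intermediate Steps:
f(B) = 3*B (f(B) = 2*B + B = 3*B)
(31*Q(1 + 4))*f(2) = (31*(-1))*(3*2) = -31*6 = -186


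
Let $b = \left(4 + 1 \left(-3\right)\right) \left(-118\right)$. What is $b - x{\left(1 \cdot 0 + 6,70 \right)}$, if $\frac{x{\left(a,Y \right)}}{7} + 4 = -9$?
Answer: $-27$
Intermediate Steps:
$x{\left(a,Y \right)} = -91$ ($x{\left(a,Y \right)} = -28 + 7 \left(-9\right) = -28 - 63 = -91$)
$b = -118$ ($b = \left(4 - 3\right) \left(-118\right) = 1 \left(-118\right) = -118$)
$b - x{\left(1 \cdot 0 + 6,70 \right)} = -118 - -91 = -118 + 91 = -27$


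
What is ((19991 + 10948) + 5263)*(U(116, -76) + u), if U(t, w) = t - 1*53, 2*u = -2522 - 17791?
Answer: -365404887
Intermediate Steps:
u = -20313/2 (u = (-2522 - 17791)/2 = (½)*(-20313) = -20313/2 ≈ -10157.)
U(t, w) = -53 + t (U(t, w) = t - 53 = -53 + t)
((19991 + 10948) + 5263)*(U(116, -76) + u) = ((19991 + 10948) + 5263)*((-53 + 116) - 20313/2) = (30939 + 5263)*(63 - 20313/2) = 36202*(-20187/2) = -365404887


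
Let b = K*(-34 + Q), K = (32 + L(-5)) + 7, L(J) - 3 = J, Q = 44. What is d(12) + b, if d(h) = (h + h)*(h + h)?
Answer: 946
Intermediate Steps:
L(J) = 3 + J
K = 37 (K = (32 + (3 - 5)) + 7 = (32 - 2) + 7 = 30 + 7 = 37)
b = 370 (b = 37*(-34 + 44) = 37*10 = 370)
d(h) = 4*h² (d(h) = (2*h)*(2*h) = 4*h²)
d(12) + b = 4*12² + 370 = 4*144 + 370 = 576 + 370 = 946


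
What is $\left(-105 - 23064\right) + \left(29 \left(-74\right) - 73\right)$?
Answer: $-25388$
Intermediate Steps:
$\left(-105 - 23064\right) + \left(29 \left(-74\right) - 73\right) = \left(-105 - 23064\right) - 2219 = -23169 - 2219 = -25388$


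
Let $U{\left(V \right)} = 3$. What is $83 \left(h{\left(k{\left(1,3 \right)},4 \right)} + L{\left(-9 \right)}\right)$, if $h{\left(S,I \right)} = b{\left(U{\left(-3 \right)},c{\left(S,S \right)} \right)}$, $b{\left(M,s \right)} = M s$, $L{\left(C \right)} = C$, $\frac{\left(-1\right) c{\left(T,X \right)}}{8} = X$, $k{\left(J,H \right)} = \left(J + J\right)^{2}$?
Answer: $-8715$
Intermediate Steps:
$k{\left(J,H \right)} = 4 J^{2}$ ($k{\left(J,H \right)} = \left(2 J\right)^{2} = 4 J^{2}$)
$c{\left(T,X \right)} = - 8 X$
$h{\left(S,I \right)} = - 24 S$ ($h{\left(S,I \right)} = 3 \left(- 8 S\right) = - 24 S$)
$83 \left(h{\left(k{\left(1,3 \right)},4 \right)} + L{\left(-9 \right)}\right) = 83 \left(- 24 \cdot 4 \cdot 1^{2} - 9\right) = 83 \left(- 24 \cdot 4 \cdot 1 - 9\right) = 83 \left(\left(-24\right) 4 - 9\right) = 83 \left(-96 - 9\right) = 83 \left(-105\right) = -8715$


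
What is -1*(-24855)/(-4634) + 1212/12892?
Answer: -78703563/14935382 ≈ -5.2696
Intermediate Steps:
-1*(-24855)/(-4634) + 1212/12892 = 24855*(-1/4634) + 1212*(1/12892) = -24855/4634 + 303/3223 = -78703563/14935382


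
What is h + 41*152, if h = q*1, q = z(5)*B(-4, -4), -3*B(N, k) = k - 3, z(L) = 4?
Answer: 18724/3 ≈ 6241.3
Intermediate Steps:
B(N, k) = 1 - k/3 (B(N, k) = -(k - 3)/3 = -(-3 + k)/3 = 1 - k/3)
q = 28/3 (q = 4*(1 - 1/3*(-4)) = 4*(1 + 4/3) = 4*(7/3) = 28/3 ≈ 9.3333)
h = 28/3 (h = (28/3)*1 = 28/3 ≈ 9.3333)
h + 41*152 = 28/3 + 41*152 = 28/3 + 6232 = 18724/3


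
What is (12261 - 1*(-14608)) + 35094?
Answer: 61963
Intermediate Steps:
(12261 - 1*(-14608)) + 35094 = (12261 + 14608) + 35094 = 26869 + 35094 = 61963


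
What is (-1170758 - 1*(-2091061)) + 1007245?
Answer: 1927548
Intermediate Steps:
(-1170758 - 1*(-2091061)) + 1007245 = (-1170758 + 2091061) + 1007245 = 920303 + 1007245 = 1927548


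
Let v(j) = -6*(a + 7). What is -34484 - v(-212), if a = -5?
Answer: -34472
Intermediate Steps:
v(j) = -12 (v(j) = -6*(-5 + 7) = -6*2 = -12)
-34484 - v(-212) = -34484 - 1*(-12) = -34484 + 12 = -34472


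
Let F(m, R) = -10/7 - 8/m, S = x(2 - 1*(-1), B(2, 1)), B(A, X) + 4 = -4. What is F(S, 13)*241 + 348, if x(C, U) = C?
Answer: -13418/21 ≈ -638.95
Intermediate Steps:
B(A, X) = -8 (B(A, X) = -4 - 4 = -8)
S = 3 (S = 2 - 1*(-1) = 2 + 1 = 3)
F(m, R) = -10/7 - 8/m (F(m, R) = -10*⅐ - 8/m = -10/7 - 8/m)
F(S, 13)*241 + 348 = (-10/7 - 8/3)*241 + 348 = -86/21*241 + 348 = -20726/21 + 348 = -13418/21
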